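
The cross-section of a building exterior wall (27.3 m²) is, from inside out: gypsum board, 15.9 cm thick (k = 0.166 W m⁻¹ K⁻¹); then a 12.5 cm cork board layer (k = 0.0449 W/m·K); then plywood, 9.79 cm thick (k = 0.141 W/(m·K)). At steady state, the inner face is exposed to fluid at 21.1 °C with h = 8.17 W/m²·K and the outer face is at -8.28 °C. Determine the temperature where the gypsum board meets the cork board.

Series thermal resistances, inner to outer:
  R_conv,in = 1/(hA) = 1/(8.17·27.3) = 0.004483 K/W
  R_gypsum board = L/(kA) = 0.159/(0.166·27.3) = 0.03509 K/W
  R_cork board = L/(kA) = 0.125/(0.0449·27.3) = 0.1020 K/W
  R_plywood = L/(kA) = 0.0979/(0.141·27.3) = 0.02543 K/W
ΣR = 0.004483 + 0.03509 + 0.1020 + 0.02543 = 0.1670 K/W
Q = ΔT/ΣR = (21.1 °C − -8.28 °C)/0.1670 = 175.9 W
From the inner boundary to the gypsum board/cork board interface, ΣR_partial = 0.03957 K/W.
T_interface = T_in − Q·ΣR_partial = 21.1 °C − (175.9)(0.03957) = 14.1 °C

T = 14.1 °C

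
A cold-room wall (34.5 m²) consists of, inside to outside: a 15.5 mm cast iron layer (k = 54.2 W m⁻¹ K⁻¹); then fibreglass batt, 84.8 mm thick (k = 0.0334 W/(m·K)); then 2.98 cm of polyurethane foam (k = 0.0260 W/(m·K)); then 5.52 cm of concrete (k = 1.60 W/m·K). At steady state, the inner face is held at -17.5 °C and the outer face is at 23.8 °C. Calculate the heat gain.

Series thermal resistances, inner to outer:
  R_cast iron = L/(kA) = 0.0155/(54.2·34.5) = 8.289×10^-6 K/W
  R_fibreglass batt = L/(kA) = 0.0848/(0.0334·34.5) = 0.07359 K/W
  R_polyurethane foam = L/(kA) = 0.0298/(0.0260·34.5) = 0.03322 K/W
  R_concrete = L/(kA) = 0.0552/(1.60·34.5) = 0.001000 K/W
ΣR = 8.289×10^-6 + 0.07359 + 0.03322 + 0.001000 = 0.1078 K/W
Q = ΔT/ΣR = (-17.5 °C − 23.8 °C)/0.1078 = -383 W
(Negative Q ⇒ heat flows inward; heat gain = 383 W.)

Q = 383 W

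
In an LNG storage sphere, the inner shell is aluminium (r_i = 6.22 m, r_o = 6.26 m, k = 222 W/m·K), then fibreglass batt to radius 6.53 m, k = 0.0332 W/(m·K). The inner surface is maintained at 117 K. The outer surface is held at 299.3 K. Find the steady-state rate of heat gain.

Q = 11.5 kW

Treat each layer as a resistance in series:
  R_aluminium = (1/6.22 − 1/6.26)/(4πk) = 0.001027/(4π·222) = 3.682×10^-7 K/W
  R_fibreglass batt = (1/6.26 − 1/6.53)/(4πk) = 0.006605/(4π·0.0332) = 0.01583 K/W
ΣR = 3.682×10^-7 + 0.01583 = 0.01583 K/W
Q = ΔT/ΣR = (117 K − 299.3 K)/0.01583 = -11500 W
(Negative Q ⇒ heat flows inward; heat gain = 11500 W.)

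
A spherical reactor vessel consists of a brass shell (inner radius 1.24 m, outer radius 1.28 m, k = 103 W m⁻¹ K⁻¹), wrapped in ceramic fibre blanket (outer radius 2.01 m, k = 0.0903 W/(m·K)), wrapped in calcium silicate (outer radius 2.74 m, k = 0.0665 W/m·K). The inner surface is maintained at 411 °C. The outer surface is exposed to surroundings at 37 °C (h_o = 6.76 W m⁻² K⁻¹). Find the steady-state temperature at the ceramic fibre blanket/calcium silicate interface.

T = 183 °C

Series thermal resistances, inner to outer:
  R_brass = (1/1.24 − 1/1.28)/(4πk) = 0.02520/(4π·103) = 1.947×10^-5 K/W
  R_ceramic fibre blanket = (1/1.28 − 1/2.01)/(4πk) = 0.2837/(4π·0.0903) = 0.2500 K/W
  R_calcium silicate = (1/2.01 − 1/2.74)/(4πk) = 0.1325/(4π·0.0665) = 0.1586 K/W
  R_conv,out = 1/(4πr²h) = 1/(4π·2.74²·6.76) = 0.001568 K/W
ΣR = 1.947×10^-5 + 0.2500 + 0.1586 + 0.001568 = 0.4102 K/W
Q = ΔT/ΣR = (411 °C − 37 °C)/0.4102 = 911.8 W
From the inner boundary to the ceramic fibre blanket/calcium silicate interface, ΣR_partial = 0.2500 K/W.
T_interface = T_in − Q·ΣR_partial = 411 °C − (911.8)(0.2500) = 183 °C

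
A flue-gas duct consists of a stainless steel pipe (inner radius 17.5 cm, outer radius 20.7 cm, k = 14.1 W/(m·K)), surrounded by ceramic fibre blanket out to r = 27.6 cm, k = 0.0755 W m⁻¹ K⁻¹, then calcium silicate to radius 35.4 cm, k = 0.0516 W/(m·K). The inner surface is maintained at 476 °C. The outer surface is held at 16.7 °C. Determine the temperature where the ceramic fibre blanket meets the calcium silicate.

T = 273 °C

Treat each layer as a resistance in series:
  R'_stainless steel = ln(0.207/0.175)/(2πk) = 0.1679/(2π·14.1) = 0.001896 m·K/W
  R'_ceramic fibre blanket = ln(0.276/0.207)/(2πk) = 0.2877/(2π·0.0755) = 0.6064 m·K/W
  R'_calcium silicate = ln(0.354/0.276)/(2πk) = 0.2489/(2π·0.0516) = 0.7677 m·K/W
ΣR = 0.001896 + 0.6064 + 0.7677 = 1.376 m·K/W
Q' = ΔT/ΣR = (476 °C − 16.7 °C)/1.376 = 333.8 W/m
From the inner boundary to the ceramic fibre blanket/calcium silicate interface, ΣR_partial = 0.6083 m·K/W.
T_interface = T_in − Q'·ΣR_partial = 476 °C − (333.8)(0.6083) = 273 °C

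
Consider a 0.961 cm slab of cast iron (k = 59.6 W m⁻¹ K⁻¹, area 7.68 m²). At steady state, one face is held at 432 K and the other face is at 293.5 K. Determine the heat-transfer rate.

Q = 6.60×10^6 W

Q = kA·ΔT/L = 59.6 × 7.68 × |432 K − 293.5 K| / 0.00961 = 6.60×10^6 W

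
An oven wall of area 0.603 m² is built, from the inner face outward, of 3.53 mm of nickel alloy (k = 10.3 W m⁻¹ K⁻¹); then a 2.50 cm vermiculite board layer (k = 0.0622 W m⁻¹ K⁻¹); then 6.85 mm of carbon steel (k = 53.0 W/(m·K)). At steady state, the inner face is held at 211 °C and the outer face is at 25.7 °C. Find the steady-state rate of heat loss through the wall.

Q = 278 W

Treat each layer as a resistance in series:
  R_nickel alloy = L/(kA) = 0.00353/(10.3·0.603) = 5.684×10^-4 K/W
  R_vermiculite board = L/(kA) = 0.0250/(0.0622·0.603) = 0.6665 K/W
  R_carbon steel = L/(kA) = 0.00685/(53.0·0.603) = 2.143×10^-4 K/W
ΣR = 5.684×10^-4 + 0.6665 + 2.143×10^-4 = 0.6673 K/W
Q = ΔT/ΣR = (211 °C − 25.7 °C)/0.6673 = 278 W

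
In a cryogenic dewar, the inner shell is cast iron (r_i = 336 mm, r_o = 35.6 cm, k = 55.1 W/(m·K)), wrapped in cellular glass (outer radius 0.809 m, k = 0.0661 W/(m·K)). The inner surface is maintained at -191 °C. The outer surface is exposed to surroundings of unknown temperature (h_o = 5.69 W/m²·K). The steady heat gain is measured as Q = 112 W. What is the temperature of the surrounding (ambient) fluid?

T_out = 23.5 °C

Sum the resistances:
  R_cast iron = (1/0.336 − 1/0.356)/(4πk) = 0.1672/(4π·55.1) = 2.415×10^-4 K/W
  R_cellular glass = (1/0.356 − 1/0.809)/(4πk) = 1.573/(4π·0.0661) = 1.894 K/W
  R_conv,out = 1/(4πr²h) = 1/(4π·0.809²·5.69) = 0.02137 K/W
ΣR = 1.915 K/W
ΔT = Q·ΣR = 112 × 1.915 = 214.5 K
Heat flows inward, so T_out = T_in + ΔT = -191 + 214.5 = 23.5 °C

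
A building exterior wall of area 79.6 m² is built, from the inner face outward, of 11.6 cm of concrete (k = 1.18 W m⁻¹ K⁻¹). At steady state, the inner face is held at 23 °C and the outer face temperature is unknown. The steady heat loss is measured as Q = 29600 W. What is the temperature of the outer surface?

T_out = -13.6 °C

Sum the resistances:
  R_concrete = L/(kA) = 0.116/(1.18·79.6) = 0.001235 K/W
ΣR = 0.001235 K/W
ΔT = Q·ΣR = 29600 × 0.001235 = 36.56 K
Heat flows outward, so T_out = T_in − ΔT = 23 − 36.56 = -13.6 °C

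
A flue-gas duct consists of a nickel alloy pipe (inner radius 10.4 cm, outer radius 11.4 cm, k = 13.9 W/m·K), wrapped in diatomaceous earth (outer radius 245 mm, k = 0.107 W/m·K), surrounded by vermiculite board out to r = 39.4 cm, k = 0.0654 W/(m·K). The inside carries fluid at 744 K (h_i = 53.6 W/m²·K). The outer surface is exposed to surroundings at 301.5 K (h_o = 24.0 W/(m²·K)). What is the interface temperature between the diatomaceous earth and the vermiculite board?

Series thermal resistances, inner to outer:
  R'_conv,in = 1/(2πr h) = 1/(2π·0.104·53.6) = 0.02855 m·K/W
  R'_nickel alloy = ln(0.114/0.104)/(2πk) = 0.09181/(2π·13.9) = 0.001051 m·K/W
  R'_diatomaceous earth = ln(0.245/0.114)/(2πk) = 0.7651/(2π·0.107) = 1.138 m·K/W
  R'_vermiculite board = ln(0.394/0.245)/(2πk) = 0.4751/(2π·0.0654) = 1.156 m·K/W
  R'_conv,out = 1/(2πr h) = 1/(2π·0.394·24.0) = 0.01683 m·K/W
ΣR = 0.02855 + 0.001051 + 1.138 + 1.156 + 0.01683 = 2.340 m·K/W
Q' = ΔT/ΣR = (744 K − 301.5 K)/2.340 = 189.1 W/m
From the inner boundary to the diatomaceous earth/vermiculite board interface, ΣR_partial = 1.168 m·K/W.
T_interface = T_in − Q'·ΣR_partial = 744 K − (189.1)(1.168) = 523 K

T = 523 K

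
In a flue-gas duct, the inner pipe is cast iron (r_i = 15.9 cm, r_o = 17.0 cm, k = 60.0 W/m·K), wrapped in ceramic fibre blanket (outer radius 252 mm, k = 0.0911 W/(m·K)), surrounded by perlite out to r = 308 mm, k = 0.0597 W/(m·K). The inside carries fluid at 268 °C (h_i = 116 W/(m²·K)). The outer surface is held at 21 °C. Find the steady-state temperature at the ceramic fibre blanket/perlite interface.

T = 128 °C

Series thermal resistances, inner to outer:
  R'_conv,in = 1/(2πr h) = 1/(2π·0.159·116) = 0.008629 m·K/W
  R'_cast iron = ln(0.170/0.159)/(2πk) = 0.06689/(2π·60.0) = 1.774×10^-4 m·K/W
  R'_ceramic fibre blanket = ln(0.252/0.170)/(2πk) = 0.3936/(2π·0.0911) = 0.6877 m·K/W
  R'_perlite = ln(0.308/0.252)/(2πk) = 0.2007/(2π·0.0597) = 0.5350 m·K/W
ΣR = 0.008629 + 1.774×10^-4 + 0.6877 + 0.5350 = 1.232 m·K/W
Q' = ΔT/ΣR = (268 °C − 21 °C)/1.232 = 200.5 W/m
From the inner boundary to the ceramic fibre blanket/perlite interface, ΣR_partial = 0.6965 m·K/W.
T_interface = T_in − Q'·ΣR_partial = 268 °C − (200.5)(0.6965) = 128 °C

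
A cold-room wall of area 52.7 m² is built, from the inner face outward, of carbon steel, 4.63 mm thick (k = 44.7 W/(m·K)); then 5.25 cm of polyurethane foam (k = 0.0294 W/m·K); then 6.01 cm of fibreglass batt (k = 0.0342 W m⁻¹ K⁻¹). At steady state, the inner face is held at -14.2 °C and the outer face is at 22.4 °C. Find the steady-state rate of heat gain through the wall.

Treat each layer as a resistance in series:
  R_carbon steel = L/(kA) = 0.00463/(44.7·52.7) = 1.965×10^-6 K/W
  R_polyurethane foam = L/(kA) = 0.0525/(0.0294·52.7) = 0.03388 K/W
  R_fibreglass batt = L/(kA) = 0.0601/(0.0342·52.7) = 0.03335 K/W
ΣR = 1.965×10^-6 + 0.03388 + 0.03335 = 0.06723 K/W
Q = ΔT/ΣR = (-14.2 °C − 22.4 °C)/0.06723 = -544 W
(Negative Q ⇒ heat flows inward; heat gain = 544 W.)

Q = 544 W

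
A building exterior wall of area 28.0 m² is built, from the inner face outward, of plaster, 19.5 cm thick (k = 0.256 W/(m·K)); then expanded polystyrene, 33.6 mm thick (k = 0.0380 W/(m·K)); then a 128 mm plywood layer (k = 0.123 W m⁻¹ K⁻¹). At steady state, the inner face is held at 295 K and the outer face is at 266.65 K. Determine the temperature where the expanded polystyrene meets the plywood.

T = 277.63 K

Treat each layer as a resistance in series:
  R_plaster = L/(kA) = 0.195/(0.256·28.0) = 0.02720 K/W
  R_expanded polystyrene = L/(kA) = 0.0336/(0.0380·28.0) = 0.03158 K/W
  R_plywood = L/(kA) = 0.128/(0.123·28.0) = 0.03717 K/W
ΣR = 0.02720 + 0.03158 + 0.03717 = 0.09595 K/W
Q = ΔT/ΣR = (295 K − 266.65 K)/0.09595 = 295.5 W
From the inner boundary to the expanded polystyrene/plywood interface, ΣR_partial = 0.05878 K/W.
T_interface = T_in − Q·ΣR_partial = 295 K − (295.5)(0.05878) = 277.63 K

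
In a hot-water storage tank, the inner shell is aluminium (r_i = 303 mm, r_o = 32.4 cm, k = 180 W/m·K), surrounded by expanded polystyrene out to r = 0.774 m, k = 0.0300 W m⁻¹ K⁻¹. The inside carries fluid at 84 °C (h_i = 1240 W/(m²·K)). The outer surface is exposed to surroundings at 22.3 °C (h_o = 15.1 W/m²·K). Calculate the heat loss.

Q = 12.9 W

Treat each layer as a resistance in series:
  R_conv,in = 1/(4πr²h) = 1/(4π·0.303²·1240) = 6.990×10^-4 K/W
  R_aluminium = (1/0.303 − 1/0.324)/(4πk) = 0.2139/(4π·180) = 9.457×10^-5 K/W
  R_expanded polystyrene = (1/0.324 − 1/0.774)/(4πk) = 1.794/(4π·0.0300) = 4.760 K/W
  R_conv,out = 1/(4πr²h) = 1/(4π·0.774²·15.1) = 0.008797 K/W
ΣR = 6.990×10^-4 + 9.457×10^-5 + 4.760 + 0.008797 = 4.770 K/W
Q = ΔT/ΣR = (84 °C − 22.3 °C)/4.770 = 12.9 W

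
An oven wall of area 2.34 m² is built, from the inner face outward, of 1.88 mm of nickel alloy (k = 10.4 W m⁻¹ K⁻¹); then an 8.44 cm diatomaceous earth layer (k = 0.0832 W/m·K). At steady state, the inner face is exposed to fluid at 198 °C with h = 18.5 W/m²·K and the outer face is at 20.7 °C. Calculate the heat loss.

Q = 388 W

Series thermal resistances, inner to outer:
  R_conv,in = 1/(hA) = 1/(18.5·2.34) = 0.02310 K/W
  R_nickel alloy = L/(kA) = 0.00188/(10.4·2.34) = 7.725×10^-5 K/W
  R_diatomaceous earth = L/(kA) = 0.0844/(0.0832·2.34) = 0.4335 K/W
ΣR = 0.02310 + 7.725×10^-5 + 0.4335 = 0.4567 K/W
Q = ΔT/ΣR = (198 °C − 20.7 °C)/0.4567 = 388 W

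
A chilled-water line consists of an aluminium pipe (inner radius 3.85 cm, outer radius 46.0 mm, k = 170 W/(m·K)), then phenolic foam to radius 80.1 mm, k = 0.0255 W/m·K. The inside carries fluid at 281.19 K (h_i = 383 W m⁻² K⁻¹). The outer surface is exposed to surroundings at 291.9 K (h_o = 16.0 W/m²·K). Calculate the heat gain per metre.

Q' = 2.98 W/m

Treat each layer as a resistance in series:
  R'_conv,in = 1/(2πr h) = 1/(2π·0.0385·383) = 0.01079 m·K/W
  R'_aluminium = ln(0.0460/0.0385)/(2πk) = 0.1780/(2π·170) = 1.666×10^-4 m·K/W
  R'_phenolic foam = ln(0.0801/0.0460)/(2πk) = 0.5546/(2π·0.0255) = 3.462 m·K/W
  R'_conv,out = 1/(2πr h) = 1/(2π·0.0801·16.0) = 0.1242 m·K/W
ΣR = 0.01079 + 1.666×10^-4 + 3.462 + 0.1242 = 3.597 m·K/W
Q' = ΔT/ΣR = (281.19 K − 291.9 K)/3.597 = -2.98 W/m
(Negative Q' ⇒ heat flows inward; heat gain = 2.98 W/m.)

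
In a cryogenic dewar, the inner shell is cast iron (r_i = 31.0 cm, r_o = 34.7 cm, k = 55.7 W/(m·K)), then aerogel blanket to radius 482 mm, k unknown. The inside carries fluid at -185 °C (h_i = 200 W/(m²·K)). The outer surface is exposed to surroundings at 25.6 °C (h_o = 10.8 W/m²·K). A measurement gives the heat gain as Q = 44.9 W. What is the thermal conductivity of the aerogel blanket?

k = 0.0138 W/m·K

ΣR = ΔT/Q = |-185 − 25.6|/44.9 = 4.690 K/W
Known resistances:
  R_conv,in = 1/(4πr²h) = 1/(4π·0.310²·200) = 0.004140 K/W
  R_cast iron = (1/0.310 − 1/0.347)/(4πk) = 0.3440/(4π·55.7) = 4.914×10^-4 K/W
  R_conv,out = 1/(4πr²h) = 1/(4π·0.482²·10.8) = 0.03172 K/W
R_aerogel blanket = ΣR − ΣR_known = 4.690 − 0.03635 = 4.654 K/W
(1/r₁−1/r₂)/(4πk) = 4.654 ⇒ k = 0.8072/(4π·4.654) = 0.0138 W/m·K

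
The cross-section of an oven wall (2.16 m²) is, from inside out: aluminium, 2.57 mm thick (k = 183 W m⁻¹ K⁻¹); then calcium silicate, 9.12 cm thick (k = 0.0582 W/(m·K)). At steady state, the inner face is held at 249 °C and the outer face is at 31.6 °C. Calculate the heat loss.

Q = 300 W

Series thermal resistances, inner to outer:
  R_aluminium = L/(kA) = 0.00257/(183·2.16) = 6.502×10^-6 K/W
  R_calcium silicate = L/(kA) = 0.0912/(0.0582·2.16) = 0.7255 K/W
ΣR = 6.502×10^-6 + 0.7255 = 0.7255 K/W
Q = ΔT/ΣR = (249 °C − 31.6 °C)/0.7255 = 300 W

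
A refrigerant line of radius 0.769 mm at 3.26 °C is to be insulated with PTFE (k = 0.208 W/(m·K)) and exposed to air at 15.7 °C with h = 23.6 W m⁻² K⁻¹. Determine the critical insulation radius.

r_cr = 0.881 cm

For a cylinder, r_cr = k_ins/h = 0.208/23.6 = 0.00881 m = 0.881 cm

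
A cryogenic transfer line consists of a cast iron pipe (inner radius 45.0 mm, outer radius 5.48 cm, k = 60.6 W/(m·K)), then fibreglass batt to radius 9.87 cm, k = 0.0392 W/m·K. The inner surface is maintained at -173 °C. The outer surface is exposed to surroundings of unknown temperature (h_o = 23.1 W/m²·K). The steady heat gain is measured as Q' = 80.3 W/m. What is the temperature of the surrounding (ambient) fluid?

Series resistances:
  R'_cast iron = ln(0.0548/0.0450)/(2πk) = 0.1970/(2π·60.6) = 5.175×10^-4 m·K/W
  R'_fibreglass batt = ln(0.0987/0.0548)/(2πk) = 0.5884/(2π·0.0392) = 2.389 m·K/W
  R'_conv,out = 1/(2πr h) = 1/(2π·0.0987·23.1) = 0.06981 m·K/W
ΣR = 2.459 m·K/W
ΔT = Q'·ΣR = 80.3 × 2.459 = 197.5 K
Heat flows inward, so T_out = T_in + ΔT = -173 + 197.5 = 24.5 °C

T_out = 24.5 °C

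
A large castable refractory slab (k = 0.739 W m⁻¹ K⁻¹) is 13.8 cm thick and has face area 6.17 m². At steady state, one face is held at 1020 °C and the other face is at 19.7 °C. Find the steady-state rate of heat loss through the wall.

Q = 33.1 kW

Q = kA·ΔT/L = 0.739 × 6.17 × |1020 °C − 19.7 °C| / 0.138 = 33100 W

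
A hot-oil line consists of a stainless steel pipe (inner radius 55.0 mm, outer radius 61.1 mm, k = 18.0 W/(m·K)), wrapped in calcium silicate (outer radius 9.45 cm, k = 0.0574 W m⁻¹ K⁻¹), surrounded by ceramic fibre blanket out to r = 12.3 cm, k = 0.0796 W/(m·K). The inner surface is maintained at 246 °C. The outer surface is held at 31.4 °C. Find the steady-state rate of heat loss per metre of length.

Q' = 124 W/m

Series thermal resistances, inner to outer:
  R'_stainless steel = ln(0.0611/0.0550)/(2πk) = 0.1052/(2π·18.0) = 9.300×10^-4 m·K/W
  R'_calcium silicate = ln(0.0945/0.0611)/(2πk) = 0.4361/(2π·0.0574) = 1.209 m·K/W
  R'_ceramic fibre blanket = ln(0.123/0.0945)/(2πk) = 0.2636/(2π·0.0796) = 0.5270 m·K/W
ΣR = 9.300×10^-4 + 1.209 + 0.5270 = 1.737 m·K/W
Q' = ΔT/ΣR = (246 °C − 31.4 °C)/1.737 = 124 W/m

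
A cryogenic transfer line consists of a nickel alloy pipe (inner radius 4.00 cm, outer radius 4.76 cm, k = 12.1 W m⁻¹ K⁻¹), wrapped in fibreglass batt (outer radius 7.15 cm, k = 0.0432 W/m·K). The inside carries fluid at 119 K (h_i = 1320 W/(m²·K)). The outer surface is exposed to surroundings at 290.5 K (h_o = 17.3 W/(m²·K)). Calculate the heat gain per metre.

Resistance network (inner→outer):
  R'_conv,in = 1/(2πr h) = 1/(2π·0.0400·1320) = 0.003014 m·K/W
  R'_nickel alloy = ln(0.0476/0.0400)/(2πk) = 0.1740/(2π·12.1) = 0.002288 m·K/W
  R'_fibreglass batt = ln(0.0715/0.0476)/(2πk) = 0.4069/(2π·0.0432) = 1.499 m·K/W
  R'_conv,out = 1/(2πr h) = 1/(2π·0.0715·17.3) = 0.1287 m·K/W
ΣR = 0.003014 + 0.002288 + 1.499 + 0.1287 = 1.633 m·K/W
Q' = ΔT/ΣR = (119 K − 290.5 K)/1.633 = -105 W/m
(Negative Q' ⇒ heat flows inward; heat gain = 105 W/m.)

Q' = 105 W/m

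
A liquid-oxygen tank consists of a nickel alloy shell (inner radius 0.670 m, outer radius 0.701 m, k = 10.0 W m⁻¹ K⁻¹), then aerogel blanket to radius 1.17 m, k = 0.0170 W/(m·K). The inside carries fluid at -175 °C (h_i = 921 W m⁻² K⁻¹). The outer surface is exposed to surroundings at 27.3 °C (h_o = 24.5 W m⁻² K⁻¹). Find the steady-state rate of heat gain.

Q = 75.5 W

Series thermal resistances, inner to outer:
  R_conv,in = 1/(4πr²h) = 1/(4π·0.670²·921) = 1.925×10^-4 K/W
  R_nickel alloy = (1/0.670 − 1/0.701)/(4πk) = 0.06600/(4π·10.0) = 5.252×10^-4 K/W
  R_aerogel blanket = (1/0.701 − 1/1.17)/(4πk) = 0.5718/(4π·0.0170) = 2.677 K/W
  R_conv,out = 1/(4πr²h) = 1/(4π·1.17²·24.5) = 0.002373 K/W
ΣR = 1.925×10^-4 + 5.252×10^-4 + 2.677 + 0.002373 = 2.680 K/W
Q = ΔT/ΣR = (-175 °C − 27.3 °C)/2.680 = -75.5 W
(Negative Q ⇒ heat flows inward; heat gain = 75.5 W.)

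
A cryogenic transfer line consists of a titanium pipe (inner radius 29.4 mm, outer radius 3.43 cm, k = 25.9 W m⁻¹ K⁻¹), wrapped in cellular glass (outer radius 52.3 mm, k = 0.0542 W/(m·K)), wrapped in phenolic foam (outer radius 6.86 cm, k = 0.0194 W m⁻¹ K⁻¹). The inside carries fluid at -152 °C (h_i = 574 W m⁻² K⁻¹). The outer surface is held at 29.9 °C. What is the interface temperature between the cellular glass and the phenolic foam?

Series thermal resistances, inner to outer:
  R'_conv,in = 1/(2πr h) = 1/(2π·0.0294·574) = 0.009431 m·K/W
  R'_titanium = ln(0.0343/0.0294)/(2πk) = 0.1542/(2π·25.9) = 9.473×10^-4 m·K/W
  R'_cellular glass = ln(0.0523/0.0343)/(2πk) = 0.4219/(2π·0.0542) = 1.239 m·K/W
  R'_phenolic foam = ln(0.0686/0.0523)/(2πk) = 0.2713/(2π·0.0194) = 2.226 m·K/W
ΣR = 0.009431 + 9.473×10^-4 + 1.239 + 2.226 = 3.475 m·K/W
Q' = ΔT/ΣR = (-152 °C − 29.9 °C)/3.475 = -52.35 W/m
From the inner boundary to the cellular glass/phenolic foam interface, ΣR_partial = 1.249 m·K/W.
T_interface = T_in − Q'·ΣR_partial = -152 °C − (-52.35)(1.249) = -86.6 °C

T = -86.6 °C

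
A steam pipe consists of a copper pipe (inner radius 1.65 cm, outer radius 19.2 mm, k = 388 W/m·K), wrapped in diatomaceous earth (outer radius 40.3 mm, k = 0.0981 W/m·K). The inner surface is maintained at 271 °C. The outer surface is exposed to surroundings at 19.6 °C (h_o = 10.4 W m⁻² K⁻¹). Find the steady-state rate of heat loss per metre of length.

Resistance network (inner→outer):
  R'_copper = ln(0.0192/0.0165)/(2πk) = 0.1515/(2π·388) = 6.216×10^-5 m·K/W
  R'_diatomaceous earth = ln(0.0403/0.0192)/(2πk) = 0.7414/(2π·0.0981) = 1.203 m·K/W
  R'_conv,out = 1/(2πr h) = 1/(2π·0.0403·10.4) = 0.3797 m·K/W
ΣR = 6.216×10^-5 + 1.203 + 0.3797 = 1.583 m·K/W
Q' = ΔT/ΣR = (271 °C − 19.6 °C)/1.583 = 159 W/m

Q' = 159 W/m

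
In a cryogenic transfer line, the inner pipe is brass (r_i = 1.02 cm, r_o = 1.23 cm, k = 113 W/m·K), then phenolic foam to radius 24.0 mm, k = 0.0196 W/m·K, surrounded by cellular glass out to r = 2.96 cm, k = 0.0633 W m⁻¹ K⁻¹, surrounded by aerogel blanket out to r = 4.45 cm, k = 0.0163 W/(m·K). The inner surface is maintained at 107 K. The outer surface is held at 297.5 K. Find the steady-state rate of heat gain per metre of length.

Q' = 19.2 W/m

Series thermal resistances, inner to outer:
  R'_brass = ln(0.0123/0.0102)/(2πk) = 0.1872/(2π·113) = 2.637×10^-4 m·K/W
  R'_phenolic foam = ln(0.0240/0.0123)/(2πk) = 0.6685/(2π·0.0196) = 5.428 m·K/W
  R'_cellular glass = ln(0.0296/0.0240)/(2πk) = 0.2097/(2π·0.0633) = 0.5273 m·K/W
  R'_aerogel blanket = ln(0.0445/0.0296)/(2πk) = 0.4077/(2π·0.0163) = 3.981 m·K/W
ΣR = 2.637×10^-4 + 5.428 + 0.5273 + 3.981 = 9.937 m·K/W
Q' = ΔT/ΣR = (107 K − 297.5 K)/9.937 = -19.2 W/m
(Negative Q' ⇒ heat flows inward; heat gain = 19.2 W/m.)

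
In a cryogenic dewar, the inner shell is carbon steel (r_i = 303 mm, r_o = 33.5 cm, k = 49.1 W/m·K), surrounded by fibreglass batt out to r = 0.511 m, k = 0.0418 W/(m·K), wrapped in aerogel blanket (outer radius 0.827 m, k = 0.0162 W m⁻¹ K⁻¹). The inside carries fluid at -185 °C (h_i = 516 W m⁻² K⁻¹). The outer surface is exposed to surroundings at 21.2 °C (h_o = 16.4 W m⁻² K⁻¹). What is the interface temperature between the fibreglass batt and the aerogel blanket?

Resistance network (inner→outer):
  R_conv,in = 1/(4πr²h) = 1/(4π·0.303²·516) = 0.001680 K/W
  R_carbon steel = (1/0.303 − 1/0.335)/(4πk) = 0.3153/(4π·49.1) = 5.109×10^-4 K/W
  R_fibreglass batt = (1/0.335 − 1/0.511)/(4πk) = 1.028/(4π·0.0418) = 1.957 K/W
  R_aerogel blanket = (1/0.511 − 1/0.827)/(4πk) = 0.7478/(4π·0.0162) = 3.673 K/W
  R_conv,out = 1/(4πr²h) = 1/(4π·0.827²·16.4) = 0.007095 K/W
ΣR = 0.001680 + 5.109×10^-4 + 1.957 + 3.673 + 0.007095 = 5.639 K/W
Q = ΔT/ΣR = (-185 °C − 21.2 °C)/5.639 = -36.57 W
From the inner boundary to the fibreglass batt/aerogel blanket interface, ΣR_partial = 1.959 K/W.
T_interface = T_in − Q·ΣR_partial = -185 °C − (-36.57)(1.959) = -113 °C

T = -113 °C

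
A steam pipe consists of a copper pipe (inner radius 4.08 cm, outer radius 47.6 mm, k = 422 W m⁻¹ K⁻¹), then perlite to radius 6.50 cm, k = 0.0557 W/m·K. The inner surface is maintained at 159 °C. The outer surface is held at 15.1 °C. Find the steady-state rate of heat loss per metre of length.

Resistance network (inner→outer):
  R'_copper = ln(0.0476/0.0408)/(2πk) = 0.1542/(2π·422) = 5.814×10^-5 m·K/W
  R'_perlite = ln(0.0650/0.0476)/(2πk) = 0.3116/(2π·0.0557) = 0.8902 m·K/W
ΣR = 5.814×10^-5 + 0.8902 = 0.8903 m·K/W
Q' = ΔT/ΣR = (159 °C − 15.1 °C)/0.8903 = 162 W/m

Q' = 162 W/m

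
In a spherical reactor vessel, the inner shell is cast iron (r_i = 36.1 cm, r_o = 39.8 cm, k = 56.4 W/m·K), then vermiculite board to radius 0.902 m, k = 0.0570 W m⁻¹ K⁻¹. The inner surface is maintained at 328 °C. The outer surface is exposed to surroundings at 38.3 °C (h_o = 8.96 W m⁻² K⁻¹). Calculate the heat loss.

Treat each layer as a resistance in series:
  R_cast iron = (1/0.361 − 1/0.398)/(4πk) = 0.2575/(4π·56.4) = 3.633×10^-4 K/W
  R_vermiculite board = (1/0.398 − 1/0.902)/(4πk) = 1.404/(4π·0.0570) = 1.960 K/W
  R_conv,out = 1/(4πr²h) = 1/(4π·0.902²·8.96) = 0.01092 K/W
ΣR = 3.633×10^-4 + 1.960 + 0.01092 = 1.971 K/W
Q = ΔT/ΣR = (328 °C − 38.3 °C)/1.971 = 147 W

Q = 147 W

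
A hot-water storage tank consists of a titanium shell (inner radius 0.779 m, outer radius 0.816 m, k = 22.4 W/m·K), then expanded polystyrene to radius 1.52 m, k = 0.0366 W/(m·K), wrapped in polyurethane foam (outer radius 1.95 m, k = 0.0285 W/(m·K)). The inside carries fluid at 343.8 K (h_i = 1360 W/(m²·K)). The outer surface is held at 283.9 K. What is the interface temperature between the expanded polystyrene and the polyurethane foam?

T = 298.7 K

Resistance network (inner→outer):
  R_conv,in = 1/(4πr²h) = 1/(4π·0.779²·1360) = 9.642×10^-5 K/W
  R_titanium = (1/0.779 − 1/0.816)/(4πk) = 0.05821/(4π·22.4) = 2.068×10^-4 K/W
  R_expanded polystyrene = (1/0.816 − 1/1.52)/(4πk) = 0.5676/(4π·0.0366) = 1.234 K/W
  R_polyurethane foam = (1/1.52 − 1/1.95)/(4πk) = 0.1451/(4π·0.0285) = 0.4051 K/W
ΣR = 9.642×10^-5 + 2.068×10^-4 + 1.234 + 0.4051 = 1.639 K/W
Q = ΔT/ΣR = (343.8 K − 283.9 K)/1.639 = 36.55 W
From the inner boundary to the expanded polystyrene/polyurethane foam interface, ΣR_partial = 1.234 K/W.
T_interface = T_in − Q·ΣR_partial = 343.8 K − (36.55)(1.234) = 298.7 K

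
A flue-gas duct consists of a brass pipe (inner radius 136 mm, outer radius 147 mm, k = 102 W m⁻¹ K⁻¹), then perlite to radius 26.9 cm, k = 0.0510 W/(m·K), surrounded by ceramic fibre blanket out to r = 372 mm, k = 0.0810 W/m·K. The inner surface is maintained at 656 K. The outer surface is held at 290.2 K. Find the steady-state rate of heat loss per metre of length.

Series thermal resistances, inner to outer:
  R'_brass = ln(0.147/0.136)/(2πk) = 0.07778/(2π·102) = 1.214×10^-4 m·K/W
  R'_perlite = ln(0.269/0.147)/(2πk) = 0.6043/(2π·0.0510) = 1.886 m·K/W
  R'_ceramic fibre blanket = ln(0.372/0.269)/(2πk) = 0.3242/(2π·0.0810) = 0.6370 m·K/W
ΣR = 1.214×10^-4 + 1.886 + 0.6370 = 2.523 m·K/W
Q' = ΔT/ΣR = (656 K − 290.2 K)/2.523 = 145 W/m

Q' = 145 W/m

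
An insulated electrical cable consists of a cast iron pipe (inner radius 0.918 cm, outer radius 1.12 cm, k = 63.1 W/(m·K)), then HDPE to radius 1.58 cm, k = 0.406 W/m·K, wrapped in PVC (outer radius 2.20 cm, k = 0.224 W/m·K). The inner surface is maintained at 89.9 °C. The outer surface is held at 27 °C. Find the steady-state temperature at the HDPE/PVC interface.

T = 66.9 °C

Series thermal resistances, inner to outer:
  R'_cast iron = ln(0.0112/0.00918)/(2πk) = 0.1989/(2π·63.1) = 5.016×10^-4 m·K/W
  R'_HDPE = ln(0.0158/0.0112)/(2πk) = 0.3441/(2π·0.406) = 0.1349 m·K/W
  R'_PVC = ln(0.0220/0.0158)/(2πk) = 0.3310/(2π·0.224) = 0.2352 m·K/W
ΣR = 5.016×10^-4 + 0.1349 + 0.2352 = 0.3706 m·K/W
Q' = ΔT/ΣR = (89.9 °C − 27 °C)/0.3706 = 169.7 W/m
From the inner boundary to the HDPE/PVC interface, ΣR_partial = 0.1354 m·K/W.
T_interface = T_in − Q'·ΣR_partial = 89.9 °C − (169.7)(0.1354) = 66.9 °C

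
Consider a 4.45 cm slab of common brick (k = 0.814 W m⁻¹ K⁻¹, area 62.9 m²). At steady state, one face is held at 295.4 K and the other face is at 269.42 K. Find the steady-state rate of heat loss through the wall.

Q = kA·ΔT/L = 0.814 × 62.9 × |295.4 K − 269.42 K| / 0.0445 = 29900 W

Q = 29.9 kW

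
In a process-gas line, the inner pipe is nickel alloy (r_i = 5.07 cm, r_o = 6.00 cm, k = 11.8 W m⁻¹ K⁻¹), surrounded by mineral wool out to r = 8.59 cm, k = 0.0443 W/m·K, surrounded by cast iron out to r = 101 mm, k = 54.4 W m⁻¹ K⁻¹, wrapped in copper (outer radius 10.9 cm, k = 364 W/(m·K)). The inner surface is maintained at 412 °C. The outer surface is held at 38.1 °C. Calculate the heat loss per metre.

Q' = 289 W/m

Resistance network (inner→outer):
  R'_nickel alloy = ln(0.0600/0.0507)/(2πk) = 0.1684/(2π·11.8) = 0.002272 m·K/W
  R'_mineral wool = ln(0.0859/0.0600)/(2πk) = 0.3588/(2π·0.0443) = 1.289 m·K/W
  R'_cast iron = ln(0.101/0.0859)/(2πk) = 0.1619/(2π·54.4) = 4.738×10^-4 m·K/W
  R'_copper = ln(0.109/0.101)/(2πk) = 0.07623/(2π·364) = 3.333×10^-5 m·K/W
ΣR = 0.002272 + 1.289 + 4.738×10^-4 + 3.333×10^-5 = 1.292 m·K/W
Q' = ΔT/ΣR = (412 °C − 38.1 °C)/1.292 = 289 W/m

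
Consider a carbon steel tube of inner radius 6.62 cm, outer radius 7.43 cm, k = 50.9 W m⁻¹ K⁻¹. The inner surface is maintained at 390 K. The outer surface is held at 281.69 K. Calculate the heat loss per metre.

Q' = 300 kW/m

Q' = 2πk·ΔT/ln(r₂/r₁) = 2π × 50.9 × 108.31 / ln(0.0743/0.0662) = 3.00×10^5 W/m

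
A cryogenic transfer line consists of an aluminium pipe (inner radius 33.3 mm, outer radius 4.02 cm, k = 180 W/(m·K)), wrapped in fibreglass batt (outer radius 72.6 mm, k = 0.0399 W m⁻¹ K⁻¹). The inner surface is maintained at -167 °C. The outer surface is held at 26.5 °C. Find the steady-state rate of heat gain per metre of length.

Treat each layer as a resistance in series:
  R'_aluminium = ln(0.0402/0.0333)/(2πk) = 0.1883/(2π·180) = 1.665×10^-4 m·K/W
  R'_fibreglass batt = ln(0.0726/0.0402)/(2πk) = 0.5911/(2π·0.0399) = 2.358 m·K/W
ΣR = 1.665×10^-4 + 2.358 = 2.358 m·K/W
Q' = ΔT/ΣR = (-167 °C − 26.5 °C)/2.358 = -82.1 W/m
(Negative Q' ⇒ heat flows inward; heat gain = 82.1 W/m.)

Q' = 82.1 W/m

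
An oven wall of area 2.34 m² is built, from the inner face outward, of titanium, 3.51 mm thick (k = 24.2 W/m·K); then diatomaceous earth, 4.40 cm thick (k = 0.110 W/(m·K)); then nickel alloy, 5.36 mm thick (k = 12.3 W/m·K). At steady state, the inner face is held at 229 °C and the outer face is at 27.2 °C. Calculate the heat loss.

Q = 1180 W

Treat each layer as a resistance in series:
  R_titanium = L/(kA) = 0.00351/(24.2·2.34) = 6.198×10^-5 K/W
  R_diatomaceous earth = L/(kA) = 0.0440/(0.110·2.34) = 0.1709 K/W
  R_nickel alloy = L/(kA) = 0.00536/(12.3·2.34) = 1.862×10^-4 K/W
ΣR = 6.198×10^-5 + 0.1709 + 1.862×10^-4 = 0.1711 K/W
Q = ΔT/ΣR = (229 °C − 27.2 °C)/0.1711 = 1180 W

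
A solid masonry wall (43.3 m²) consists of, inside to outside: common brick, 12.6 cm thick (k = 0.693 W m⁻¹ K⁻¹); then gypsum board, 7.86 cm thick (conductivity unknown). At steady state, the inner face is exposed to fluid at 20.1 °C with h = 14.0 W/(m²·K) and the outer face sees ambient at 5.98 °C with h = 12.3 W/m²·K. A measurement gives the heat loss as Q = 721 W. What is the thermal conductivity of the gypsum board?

ΣR = ΔT/Q = |20.1 − 5.98|/721 = 0.01958 K/W
Known resistances:
  R_conv,in = 1/(hA) = 1/(14.0·43.3) = 0.001650 K/W
  R_common brick = L/(kA) = 0.126/(0.693·43.3) = 0.004199 K/W
  R_conv,out = 1/(hA) = 1/(12.3·43.3) = 0.001878 K/W
R_gypsum board = ΣR − ΣR_known = 0.01958 − 0.007727 = 0.01185 K/W
L/(kA) = 0.01185 ⇒ k = 0.0786/(0.01185·43.3) = 0.153 W/m·K

k = 0.153 W/m·K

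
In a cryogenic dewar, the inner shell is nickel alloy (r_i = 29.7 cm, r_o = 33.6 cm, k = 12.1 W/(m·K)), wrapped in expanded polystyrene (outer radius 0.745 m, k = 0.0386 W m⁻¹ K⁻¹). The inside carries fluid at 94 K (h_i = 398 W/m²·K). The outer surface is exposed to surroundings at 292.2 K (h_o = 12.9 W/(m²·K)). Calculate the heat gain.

Treat each layer as a resistance in series:
  R_conv,in = 1/(4πr²h) = 1/(4π·0.297²·398) = 0.002267 K/W
  R_nickel alloy = (1/0.297 − 1/0.336)/(4πk) = 0.3908/(4π·12.1) = 0.002570 K/W
  R_expanded polystyrene = (1/0.336 − 1/0.745)/(4πk) = 1.634/(4π·0.0386) = 3.368 K/W
  R_conv,out = 1/(4πr²h) = 1/(4π·0.745²·12.9) = 0.01111 K/W
ΣR = 0.002267 + 0.002570 + 3.368 + 0.01111 = 3.384 K/W
Q = ΔT/ΣR = (94 K − 292.2 K)/3.384 = -58.6 W
(Negative Q ⇒ heat flows inward; heat gain = 58.6 W.)

Q = 58.6 W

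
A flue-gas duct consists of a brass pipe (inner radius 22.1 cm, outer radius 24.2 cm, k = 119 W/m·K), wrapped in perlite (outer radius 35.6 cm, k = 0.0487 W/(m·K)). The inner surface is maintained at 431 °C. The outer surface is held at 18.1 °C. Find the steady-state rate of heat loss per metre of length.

Q' = 327 W/m

Series thermal resistances, inner to outer:
  R'_brass = ln(0.242/0.221)/(2πk) = 0.09078/(2π·119) = 1.214×10^-4 m·K/W
  R'_perlite = ln(0.356/0.242)/(2πk) = 0.3860/(2π·0.0487) = 1.261 m·K/W
ΣR = 1.214×10^-4 + 1.261 = 1.261 m·K/W
Q' = ΔT/ΣR = (431 °C − 18.1 °C)/1.261 = 327 W/m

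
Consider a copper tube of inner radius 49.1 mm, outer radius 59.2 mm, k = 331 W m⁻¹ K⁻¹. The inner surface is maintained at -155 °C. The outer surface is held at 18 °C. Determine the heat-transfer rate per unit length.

Q' = 2πk·ΔT/ln(r₂/r₁) = 2π × 331 × 173 / ln(0.0592/0.0491) = 1.92×10^6 W/m

Q' = 1.92×10^6 W/m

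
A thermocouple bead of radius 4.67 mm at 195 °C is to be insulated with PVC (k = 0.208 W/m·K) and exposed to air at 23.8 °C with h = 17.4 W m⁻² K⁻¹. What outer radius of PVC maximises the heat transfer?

r_cr = 2.39 cm

For a sphere, r_cr = 2k_ins/h = 2·0.208/17.4 = 0.0239 m = 2.39 cm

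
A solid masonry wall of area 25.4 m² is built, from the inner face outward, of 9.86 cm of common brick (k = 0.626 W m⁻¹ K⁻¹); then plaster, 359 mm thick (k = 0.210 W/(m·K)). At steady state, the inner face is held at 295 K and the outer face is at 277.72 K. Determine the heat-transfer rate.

Resistance network (inner→outer):
  R_common brick = L/(kA) = 0.0986/(0.626·25.4) = 0.006201 K/W
  R_plaster = L/(kA) = 0.359/(0.210·25.4) = 0.06730 K/W
ΣR = 0.006201 + 0.06730 = 0.07350 K/W
Q = ΔT/ΣR = (295 K − 277.72 K)/0.07350 = 235 W

Q = 235 W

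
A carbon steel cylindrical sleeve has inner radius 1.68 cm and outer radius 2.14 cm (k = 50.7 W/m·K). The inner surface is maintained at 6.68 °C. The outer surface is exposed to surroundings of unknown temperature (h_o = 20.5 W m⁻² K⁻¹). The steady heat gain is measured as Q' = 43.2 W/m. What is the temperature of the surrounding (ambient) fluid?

Series resistances:
  R'_carbon steel = ln(0.0214/0.0168)/(2πk) = 0.2420/(2π·50.7) = 7.597×10^-4 m·K/W
  R'_conv,out = 1/(2πr h) = 1/(2π·0.0214·20.5) = 0.3628 m·K/W
ΣR = 0.3635 m·K/W
ΔT = Q'·ΣR = 43.2 × 0.3635 = 15.70 K
Heat flows inward, so T_out = T_in + ΔT = 6.68 + 15.70 = 22.4 °C

T_out = 22.4 °C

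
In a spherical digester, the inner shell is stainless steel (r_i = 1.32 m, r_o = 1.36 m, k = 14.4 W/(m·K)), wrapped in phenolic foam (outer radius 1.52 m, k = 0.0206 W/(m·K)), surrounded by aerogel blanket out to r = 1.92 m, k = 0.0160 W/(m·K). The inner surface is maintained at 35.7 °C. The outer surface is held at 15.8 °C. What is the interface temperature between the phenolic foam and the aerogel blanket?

Resistance network (inner→outer):
  R_stainless steel = (1/1.32 − 1/1.36)/(4πk) = 0.02228/(4π·14.4) = 1.231×10^-4 K/W
  R_phenolic foam = (1/1.36 − 1/1.52)/(4πk) = 0.07740/(4π·0.0206) = 0.2990 K/W
  R_aerogel blanket = (1/1.52 − 1/1.92)/(4πk) = 0.1371/(4π·0.0160) = 0.6817 K/W
ΣR = 1.231×10^-4 + 0.2990 + 0.6817 = 0.9808 K/W
Q = ΔT/ΣR = (35.7 °C − 15.8 °C)/0.9808 = 20.29 W
From the inner boundary to the phenolic foam/aerogel blanket interface, ΣR_partial = 0.2991 K/W.
T_interface = T_in − Q·ΣR_partial = 35.7 °C − (20.29)(0.2991) = 29.6 °C

T = 29.6 °C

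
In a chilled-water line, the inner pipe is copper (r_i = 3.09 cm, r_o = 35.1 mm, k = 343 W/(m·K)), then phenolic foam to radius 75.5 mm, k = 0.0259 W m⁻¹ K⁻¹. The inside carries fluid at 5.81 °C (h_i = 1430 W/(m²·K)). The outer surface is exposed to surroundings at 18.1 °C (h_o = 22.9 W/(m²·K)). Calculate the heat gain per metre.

Q' = 2.56 W/m

Treat each layer as a resistance in series:
  R'_conv,in = 1/(2πr h) = 1/(2π·0.0309·1430) = 0.003602 m·K/W
  R'_copper = ln(0.0351/0.0309)/(2πk) = 0.1274/(2π·343) = 5.914×10^-5 m·K/W
  R'_phenolic foam = ln(0.0755/0.0351)/(2πk) = 0.7659/(2π·0.0259) = 4.707 m·K/W
  R'_conv,out = 1/(2πr h) = 1/(2π·0.0755·22.9) = 0.09205 m·K/W
ΣR = 0.003602 + 5.914×10^-5 + 4.707 + 0.09205 = 4.803 m·K/W
Q' = ΔT/ΣR = (5.81 °C − 18.1 °C)/4.803 = -2.56 W/m
(Negative Q' ⇒ heat flows inward; heat gain = 2.56 W/m.)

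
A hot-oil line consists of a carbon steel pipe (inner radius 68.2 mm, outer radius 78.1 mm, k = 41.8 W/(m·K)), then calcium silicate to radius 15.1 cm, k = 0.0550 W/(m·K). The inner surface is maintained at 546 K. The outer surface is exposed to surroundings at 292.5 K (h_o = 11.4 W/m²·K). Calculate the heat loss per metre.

Q' = 127 W/m

Resistance network (inner→outer):
  R'_carbon steel = ln(0.0781/0.0682)/(2πk) = 0.1355/(2π·41.8) = 5.161×10^-4 m·K/W
  R'_calcium silicate = ln(0.151/0.0781)/(2πk) = 0.6593/(2π·0.0550) = 1.908 m·K/W
  R'_conv,out = 1/(2πr h) = 1/(2π·0.151·11.4) = 0.09246 m·K/W
ΣR = 5.161×10^-4 + 1.908 + 0.09246 = 2.001 m·K/W
Q' = ΔT/ΣR = (546 K − 292.5 K)/2.001 = 127 W/m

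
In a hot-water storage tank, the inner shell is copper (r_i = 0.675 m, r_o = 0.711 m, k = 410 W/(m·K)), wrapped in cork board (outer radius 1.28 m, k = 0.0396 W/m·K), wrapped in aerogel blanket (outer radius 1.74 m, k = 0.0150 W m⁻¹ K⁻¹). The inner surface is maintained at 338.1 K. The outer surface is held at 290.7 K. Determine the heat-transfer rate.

Resistance network (inner→outer):
  R_copper = (1/0.675 − 1/0.711)/(4πk) = 0.07501/(4π·410) = 1.456×10^-5 K/W
  R_cork board = (1/0.711 − 1/1.28)/(4πk) = 0.6252/(4π·0.0396) = 1.256 K/W
  R_aerogel blanket = (1/1.28 − 1/1.74)/(4πk) = 0.2065/(4π·0.0150) = 1.096 K/W
ΣR = 1.456×10^-5 + 1.256 + 1.096 = 2.352 K/W
Q = ΔT/ΣR = (338.1 K − 290.7 K)/2.352 = 20.2 W

Q = 20.2 W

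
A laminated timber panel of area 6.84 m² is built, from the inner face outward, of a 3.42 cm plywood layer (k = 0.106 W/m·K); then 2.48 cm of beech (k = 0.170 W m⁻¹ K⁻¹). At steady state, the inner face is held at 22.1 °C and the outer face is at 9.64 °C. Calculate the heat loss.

Series thermal resistances, inner to outer:
  R_plywood = L/(kA) = 0.0342/(0.106·6.84) = 0.04717 K/W
  R_beech = L/(kA) = 0.0248/(0.170·6.84) = 0.02133 K/W
ΣR = 0.04717 + 0.02133 = 0.06850 K/W
Q = ΔT/ΣR = (22.1 °C − 9.64 °C)/0.06850 = 182 W

Q = 182 W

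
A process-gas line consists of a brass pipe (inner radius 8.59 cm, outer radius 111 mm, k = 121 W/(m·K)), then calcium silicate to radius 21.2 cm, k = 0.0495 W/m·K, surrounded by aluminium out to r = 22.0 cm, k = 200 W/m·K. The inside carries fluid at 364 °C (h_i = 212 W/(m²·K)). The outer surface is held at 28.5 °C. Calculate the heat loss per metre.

Q' = 161 W/m

Series thermal resistances, inner to outer:
  R'_conv,in = 1/(2πr h) = 1/(2π·0.0859·212) = 0.008740 m·K/W
  R'_brass = ln(0.111/0.0859)/(2πk) = 0.2563/(2π·121) = 3.372×10^-4 m·K/W
  R'_calcium silicate = ln(0.212/0.111)/(2πk) = 0.6471/(2π·0.0495) = 2.080 m·K/W
  R'_aluminium = ln(0.220/0.212)/(2πk) = 0.03704/(2π·200) = 2.948×10^-5 m·K/W
ΣR = 0.008740 + 3.372×10^-4 + 2.080 + 2.948×10^-5 = 2.089 m·K/W
Q' = ΔT/ΣR = (364 °C − 28.5 °C)/2.089 = 161 W/m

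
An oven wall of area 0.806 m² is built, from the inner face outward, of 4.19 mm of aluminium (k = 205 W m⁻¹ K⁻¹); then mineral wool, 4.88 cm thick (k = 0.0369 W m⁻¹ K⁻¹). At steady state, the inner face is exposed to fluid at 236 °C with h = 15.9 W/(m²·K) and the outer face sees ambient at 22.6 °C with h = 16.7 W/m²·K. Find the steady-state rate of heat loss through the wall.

Q = 119 W

Treat each layer as a resistance in series:
  R_conv,in = 1/(hA) = 1/(15.9·0.806) = 0.07803 K/W
  R_aluminium = L/(kA) = 0.00419/(205·0.806) = 2.536×10^-5 K/W
  R_mineral wool = L/(kA) = 0.0488/(0.0369·0.806) = 1.641 K/W
  R_conv,out = 1/(hA) = 1/(16.7·0.806) = 0.07429 K/W
ΣR = 0.07803 + 2.536×10^-5 + 1.641 + 0.07429 = 1.793 K/W
Q = ΔT/ΣR = (236 °C − 22.6 °C)/1.793 = 119 W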